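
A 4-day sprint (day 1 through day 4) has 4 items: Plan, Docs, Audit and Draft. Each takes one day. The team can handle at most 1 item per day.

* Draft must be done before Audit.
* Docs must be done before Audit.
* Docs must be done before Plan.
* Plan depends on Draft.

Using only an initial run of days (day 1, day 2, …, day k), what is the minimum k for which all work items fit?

4

The precedence chain requires at least 2 distinct days.
With at most 1 per day and 4 work items, at least 4 days are needed.
4 works (last occupied day: day 4): for example Plan in day 3, Audit in day 4, Draft in day 2, Docs in day 1.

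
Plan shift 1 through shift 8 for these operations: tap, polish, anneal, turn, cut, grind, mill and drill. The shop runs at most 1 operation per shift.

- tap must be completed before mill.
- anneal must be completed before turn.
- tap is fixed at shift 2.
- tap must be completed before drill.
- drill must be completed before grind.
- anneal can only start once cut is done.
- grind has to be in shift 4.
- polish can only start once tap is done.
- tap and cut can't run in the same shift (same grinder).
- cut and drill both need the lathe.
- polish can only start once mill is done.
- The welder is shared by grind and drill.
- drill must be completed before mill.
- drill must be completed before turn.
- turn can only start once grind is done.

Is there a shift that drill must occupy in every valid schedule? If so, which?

tap is fixed at shift 2 and must come before drill, so drill is at least shift 3.
grind is fixed at shift 4 and must come after drill, so drill is at most shift 3.
So drill must be shift 3.

shift 3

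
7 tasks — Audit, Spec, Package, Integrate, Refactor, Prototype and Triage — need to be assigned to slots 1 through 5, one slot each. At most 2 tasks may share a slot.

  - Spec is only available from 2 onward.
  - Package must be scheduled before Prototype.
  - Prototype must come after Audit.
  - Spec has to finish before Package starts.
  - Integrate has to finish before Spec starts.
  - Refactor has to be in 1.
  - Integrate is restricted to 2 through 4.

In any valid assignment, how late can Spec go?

3

Spec is available from 2; precedence pushes Spec to at least 3; downstream work caps Spec at 3.
Spec at 3 is achievable: Triage -> 2, Package -> 4, Spec -> 3, Prototype -> 5, Refactor -> 1, Audit -> 1, Integrate -> 2.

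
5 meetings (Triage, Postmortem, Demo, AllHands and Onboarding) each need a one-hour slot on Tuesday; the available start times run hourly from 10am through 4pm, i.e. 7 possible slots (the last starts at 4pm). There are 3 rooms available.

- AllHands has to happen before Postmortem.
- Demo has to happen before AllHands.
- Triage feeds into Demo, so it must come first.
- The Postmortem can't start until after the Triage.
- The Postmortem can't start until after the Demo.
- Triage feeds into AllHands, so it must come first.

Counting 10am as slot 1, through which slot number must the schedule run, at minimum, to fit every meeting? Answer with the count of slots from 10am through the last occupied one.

The precedence chain requires at least 4 distinct slots.
With at most 3 per slot and 5 meetings, at least 2 slots are needed.
4 works (last occupied slot: 1pm): for example Onboarding=10am; Triage=10am; AllHands=12pm; Postmortem=1pm; Demo=11am.

4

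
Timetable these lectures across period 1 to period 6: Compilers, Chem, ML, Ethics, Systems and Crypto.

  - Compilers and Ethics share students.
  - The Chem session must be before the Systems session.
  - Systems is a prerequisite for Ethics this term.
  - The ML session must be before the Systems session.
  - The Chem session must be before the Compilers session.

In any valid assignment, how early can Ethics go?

period 3

Precedence pushes Ethics to at least period 3.
Ethics at period 3 is achievable: Chem -> period 1, Crypto -> period 1, Systems -> period 2, Ethics -> period 3, ML -> period 1, Compilers -> period 2.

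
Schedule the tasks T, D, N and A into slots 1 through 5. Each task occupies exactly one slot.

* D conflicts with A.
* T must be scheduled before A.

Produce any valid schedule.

N in 1; A in 2; T in 1; D in 1

Checking: T(1) before A(2); D(1) != A(2).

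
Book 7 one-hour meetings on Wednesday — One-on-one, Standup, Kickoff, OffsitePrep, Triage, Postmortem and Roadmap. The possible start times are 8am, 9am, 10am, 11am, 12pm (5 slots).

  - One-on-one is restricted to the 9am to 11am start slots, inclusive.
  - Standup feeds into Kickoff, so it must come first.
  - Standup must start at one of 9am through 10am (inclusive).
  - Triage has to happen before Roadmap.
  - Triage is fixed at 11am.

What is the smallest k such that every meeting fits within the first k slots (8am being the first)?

5 slots

The precedence chain requires at least 2 distinct slots.
Propagating the time windows through the other constraints, Roadmap can't land before 12pm — that is slot 5 counting from 8am — so the schedule must run through at least 5 slots.
5 works (last occupied slot: 12pm): for example Roadmap in 12pm, Triage in 11am, OffsitePrep in 8am, Postmortem in 8am, Kickoff in 10am, Standup in 9am, One-on-one in 9am.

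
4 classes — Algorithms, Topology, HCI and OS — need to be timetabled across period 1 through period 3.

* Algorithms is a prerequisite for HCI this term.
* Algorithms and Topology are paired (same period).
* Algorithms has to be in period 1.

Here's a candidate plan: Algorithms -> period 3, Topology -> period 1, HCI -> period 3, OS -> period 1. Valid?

Invalid. Algorithms has to be in period 1.

Algorithms and Topology are paired (same period) — violated.
Algorithms has to be in period 1 — violated.
Algorithms is a prerequisite for HCI this term — violated.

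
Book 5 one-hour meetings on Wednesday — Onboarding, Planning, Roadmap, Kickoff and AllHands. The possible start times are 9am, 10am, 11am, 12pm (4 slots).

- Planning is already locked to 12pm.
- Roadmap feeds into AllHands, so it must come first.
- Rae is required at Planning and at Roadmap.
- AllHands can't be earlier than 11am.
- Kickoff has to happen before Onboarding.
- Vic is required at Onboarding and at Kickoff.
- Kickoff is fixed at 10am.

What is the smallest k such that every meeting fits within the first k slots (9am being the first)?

4

The precedence chain requires at least 2 distinct slots.
Planning can't be placed before 12pm — that is slot 4 counting from 9am — so the schedule must run through at least 4 slots.
4 works (last occupied slot: 12pm): for example Roadmap=9am, AllHands=11am, Kickoff=10am, Planning=12pm, Onboarding=11am.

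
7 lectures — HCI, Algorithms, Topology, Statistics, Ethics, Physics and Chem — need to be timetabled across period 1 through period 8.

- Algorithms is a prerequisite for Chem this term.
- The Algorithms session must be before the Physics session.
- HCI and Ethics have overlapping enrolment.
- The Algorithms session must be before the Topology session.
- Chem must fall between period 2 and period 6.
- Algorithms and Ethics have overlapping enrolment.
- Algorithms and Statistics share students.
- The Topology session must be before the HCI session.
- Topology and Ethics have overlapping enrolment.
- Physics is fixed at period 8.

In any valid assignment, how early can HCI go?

Precedence pushes HCI to at least period 3.
HCI at period 3 is achievable: Topology -> period 2; HCI -> period 3; Ethics -> period 4; Chem -> period 2; Statistics -> period 2; Physics -> period 8; Algorithms -> period 1.

period 3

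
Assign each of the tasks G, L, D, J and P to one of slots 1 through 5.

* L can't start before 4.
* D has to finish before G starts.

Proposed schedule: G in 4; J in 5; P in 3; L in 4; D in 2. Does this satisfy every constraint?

L can't start before 4 — holds.
D has to finish before G starts — holds.

Valid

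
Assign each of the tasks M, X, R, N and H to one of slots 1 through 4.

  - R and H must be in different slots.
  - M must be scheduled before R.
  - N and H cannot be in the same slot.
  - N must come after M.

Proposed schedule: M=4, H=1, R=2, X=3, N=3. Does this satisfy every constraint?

Invalid. M must be scheduled before R.

N must come after M — violated.
M must be scheduled before R — violated.
N and H cannot be in the same slot — holds.
R and H must be in different slots — holds.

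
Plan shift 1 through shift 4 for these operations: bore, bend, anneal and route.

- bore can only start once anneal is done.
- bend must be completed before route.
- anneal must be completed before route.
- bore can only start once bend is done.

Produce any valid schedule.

route -> shift 2, anneal -> shift 1, bend -> shift 1, bore -> shift 2

Checking: anneal(shift 1) before route(shift 2); bend(shift 1) before bore(shift 2); anneal(shift 1) before bore(shift 2); bend(shift 1) before route(shift 2).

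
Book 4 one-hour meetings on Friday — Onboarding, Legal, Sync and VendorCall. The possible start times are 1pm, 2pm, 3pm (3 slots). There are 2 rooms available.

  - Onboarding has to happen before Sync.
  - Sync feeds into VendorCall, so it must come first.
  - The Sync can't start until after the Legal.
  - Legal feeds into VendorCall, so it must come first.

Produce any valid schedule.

Legal=1pm; Sync=2pm; Onboarding=1pm; VendorCall=3pm

Checking: Legal(1pm) before Sync(2pm); Onboarding(1pm) before Sync(2pm); Sync(2pm) before VendorCall(3pm); Legal(1pm) before VendorCall(3pm); max 2 per slot (cap 2).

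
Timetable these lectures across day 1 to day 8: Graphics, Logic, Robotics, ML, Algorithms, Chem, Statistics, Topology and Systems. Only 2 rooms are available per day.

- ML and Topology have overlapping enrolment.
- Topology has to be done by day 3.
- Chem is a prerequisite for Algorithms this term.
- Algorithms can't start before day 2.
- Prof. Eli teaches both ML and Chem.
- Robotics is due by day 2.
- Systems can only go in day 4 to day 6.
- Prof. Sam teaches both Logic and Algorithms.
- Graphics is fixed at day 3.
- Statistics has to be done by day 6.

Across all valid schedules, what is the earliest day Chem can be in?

Downstream work caps Chem at day 7.
Chem at day 1 is achievable: Statistics -> day 2; Topology -> day 2; Robotics -> day 1; Graphics -> day 3; Chem -> day 1; Algorithms -> day 3; Systems -> day 4; Logic -> day 4; ML -> day 5.

day 1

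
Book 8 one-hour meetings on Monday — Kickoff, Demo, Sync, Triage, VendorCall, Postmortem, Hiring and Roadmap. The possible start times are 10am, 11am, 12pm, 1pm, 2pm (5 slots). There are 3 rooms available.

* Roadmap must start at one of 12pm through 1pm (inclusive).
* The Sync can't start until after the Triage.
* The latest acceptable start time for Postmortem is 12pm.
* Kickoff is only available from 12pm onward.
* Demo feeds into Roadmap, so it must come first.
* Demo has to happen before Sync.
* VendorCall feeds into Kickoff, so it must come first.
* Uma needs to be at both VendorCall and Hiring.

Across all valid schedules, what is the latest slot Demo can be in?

Downstream work caps Demo at 12pm.
Demo at 12pm is achievable: Triage in 10am, Hiring in 11am, Kickoff in 12pm, Postmortem in 10am, Demo in 12pm, Sync in 1pm, VendorCall in 10am, Roadmap in 1pm.

12pm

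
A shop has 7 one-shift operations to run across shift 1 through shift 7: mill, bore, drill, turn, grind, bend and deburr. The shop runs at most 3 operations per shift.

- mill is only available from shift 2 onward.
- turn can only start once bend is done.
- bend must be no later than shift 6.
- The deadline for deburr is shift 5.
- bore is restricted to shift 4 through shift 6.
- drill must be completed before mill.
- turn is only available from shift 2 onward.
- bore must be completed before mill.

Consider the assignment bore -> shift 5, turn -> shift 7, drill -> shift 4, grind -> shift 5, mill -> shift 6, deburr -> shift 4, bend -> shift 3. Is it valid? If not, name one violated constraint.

Yes, all constraints hold

turn is only available from shift 2 onward — holds.
mill is only available from shift 2 onward — holds.
bore is restricted to shift 4 through shift 6 — holds.
drill must be completed before mill — holds.
The deadline for deburr is shift 5 — holds.
The shop runs at most 3 operations per shift — holds.
bend must be no later than shift 6 — holds.
turn can only start once bend is done — holds.
bore must be completed before mill — holds.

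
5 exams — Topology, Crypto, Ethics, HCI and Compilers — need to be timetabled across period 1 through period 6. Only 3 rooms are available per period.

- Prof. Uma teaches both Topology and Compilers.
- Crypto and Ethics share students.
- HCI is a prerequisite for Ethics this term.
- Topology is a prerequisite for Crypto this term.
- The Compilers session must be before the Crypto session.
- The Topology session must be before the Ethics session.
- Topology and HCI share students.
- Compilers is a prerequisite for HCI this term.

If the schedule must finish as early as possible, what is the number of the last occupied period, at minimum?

period 4

The precedence chain requires at least 3 distinct periods.
With at most 3 per period and 5 exams, at least 2 periods are needed.
Could 3 periods be enough, i.e. nothing placed later than period 3? No: Crypto must come after Topology (at period 1 or later) → {period 2, period 3}; Topology must come before Crypto (at period 3 or earlier) → {period 1, period 2}; HCI must come after Compilers (at period 1 or later) → {period 2, period 3}; Compilers must come before HCI (at period 3 or earlier) → {period 1, period 2}; Ethics must come after HCI (at period 2 or later) → {period 3}; HCI must come before Ethics (at period 3 or earlier) → {period 2}; Topology can't share with HCI (period 2) → {period 1}; Compilers must come before HCI (at period 2 or earlier) → {period 1}; Compilers can't share with Topology (period 1) → nothing is left.
So 3 periods is not enough.
4 works (last occupied period: period 4): for example Ethics -> period 4, Topology -> period 1, Compilers -> period 2, Crypto -> period 3, HCI -> period 3.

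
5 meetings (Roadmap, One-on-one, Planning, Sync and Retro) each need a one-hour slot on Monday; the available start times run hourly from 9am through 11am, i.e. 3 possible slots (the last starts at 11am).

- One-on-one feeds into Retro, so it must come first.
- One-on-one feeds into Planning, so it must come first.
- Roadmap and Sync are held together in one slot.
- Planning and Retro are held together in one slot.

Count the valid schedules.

9

Splitting on Roadmap: it can be 9am (3), 10am (3), 11am (3). Listing each branch's schedules as (One-on-one, Planning, Sync, Retro):
Roadmap=9am: (9am,10am,9am,10am) (9am,11am,9am,11am) (10am,11am,9am,11am) — 3.
Roadmap=10am: (9am,10am,10am,10am) (9am,11am,10am,11am) (10am,11am,10am,11am) — 3.
Roadmap=11am: (9am,10am,11am,10am) (9am,11am,11am,11am) (10am,11am,11am,11am) — 3.
Summing: 3 + 3 + 3 = 9.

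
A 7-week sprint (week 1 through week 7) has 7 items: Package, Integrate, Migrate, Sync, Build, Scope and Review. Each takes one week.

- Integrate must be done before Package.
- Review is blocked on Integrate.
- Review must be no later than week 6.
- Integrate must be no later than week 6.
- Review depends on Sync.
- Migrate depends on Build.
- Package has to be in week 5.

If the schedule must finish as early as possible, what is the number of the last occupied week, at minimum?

The precedence chain requires at least 2 distinct weeks.
Package can't be placed before week 5, so the schedule must run through at least week 5.
5 works (last occupied week: week 5): for example Scope in week 1, Package in week 5, Sync in week 1, Build in week 1, Migrate in week 2, Review in week 2, Integrate in week 1.

week 5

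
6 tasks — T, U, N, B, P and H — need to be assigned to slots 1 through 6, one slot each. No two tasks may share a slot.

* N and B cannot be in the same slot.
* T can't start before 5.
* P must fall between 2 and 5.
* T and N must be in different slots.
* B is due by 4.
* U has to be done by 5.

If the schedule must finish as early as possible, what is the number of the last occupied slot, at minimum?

slot 6

With at most 1 per slot and 6 tasks, at least 6 slots are needed.
T can't be placed before 5, so the schedule must run through at least slot 5.
6 works (last occupied slot: 6): for example P in 2; B in 1; U in 3; T in 5; H in 6; N in 4.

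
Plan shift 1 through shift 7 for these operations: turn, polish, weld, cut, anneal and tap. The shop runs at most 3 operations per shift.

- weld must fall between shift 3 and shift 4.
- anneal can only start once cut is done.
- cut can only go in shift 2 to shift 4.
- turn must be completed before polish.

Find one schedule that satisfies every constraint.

polish=shift 2, turn=shift 1, tap=shift 1, anneal=shift 3, cut=shift 2, weld=shift 3

Checking: cut(shift 2) before anneal(shift 3); turn(shift 1) before polish(shift 2); weld=shift 3 in [shift 3,shift 4]; cut=shift 2 in [shift 2,shift 4]; max 2 per shift (cap 3).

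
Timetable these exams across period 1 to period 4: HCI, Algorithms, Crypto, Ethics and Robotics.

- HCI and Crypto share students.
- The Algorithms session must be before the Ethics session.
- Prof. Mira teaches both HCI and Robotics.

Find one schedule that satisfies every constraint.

Ethics in period 2, Crypto in period 2, Algorithms in period 1, HCI in period 1, Robotics in period 2

Checking: Algorithms(period 1) before Ethics(period 2); HCI(period 1) != Crypto(period 2); HCI(period 1) != Robotics(period 2).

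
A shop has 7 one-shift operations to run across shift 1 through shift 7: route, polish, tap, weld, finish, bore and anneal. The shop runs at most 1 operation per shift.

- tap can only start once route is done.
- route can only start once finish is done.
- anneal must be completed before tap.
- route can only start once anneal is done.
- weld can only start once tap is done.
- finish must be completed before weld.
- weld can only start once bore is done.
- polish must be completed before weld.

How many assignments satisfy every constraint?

60

Splitting on route: it can be shift 3 (12), shift 4 (24), shift 5 (24). Listing each branch's schedules as (polish, tap, weld, finish, bore, anneal) by shift number:
route=shift 3: (4,5,7,1,6,2) (4,5,7,2,6,1) (4,6,7,1,5,2) (4,6,7,2,5,1) (5,4,7,1,6,2) (5,4,7,2,6,1) (5,6,7,1,4,2) (5,6,7,2,4,1) (6,4,7,1,5,2) (6,4,7,2,5,1) (6,5,7,1,4,2) (6,5,7,2,4,1) — 12.
route=shift 4: (1,5,7,2,6,3) (1,5,7,3,6,2) (1,6,7,2,5,3) (1,6,7,3,5,2) (2,5,7,1,6,3) (2,5,7,3,6,1) (2,6,7,1,5,3) (2,6,7,3,5,1) (3,5,7,1,6,2) (3,5,7,2,6,1) (3,6,7,1,5,2) (3,6,7,2,5,1) (5,6,7,1,2,3) (5,6,7,1,3,2) (5,6,7,2,1,3) (5,6,7,2,3,1) (5,6,7,3,1,2) (5,6,7,3,2,1) (6,5,7,1,2,3) (6,5,7,1,3,2) (6,5,7,2,1,3) (6,5,7,2,3,1) (6,5,7,3,1,2) (6,5,7,3,2,1) — 24.
route=shift 5: (1,6,7,2,3,4) (1,6,7,2,4,3) (1,6,7,3,2,4) (1,6,7,3,4,2) (1,6,7,4,2,3) (1,6,7,4,3,2) (2,6,7,1,3,4) (2,6,7,1,4,3) (2,6,7,3,1,4) (2,6,7,3,4,1) (2,6,7,4,1,3) (2,6,7,4,3,1) (3,6,7,1,2,4) (3,6,7,1,4,2) (3,6,7,2,1,4) (3,6,7,2,4,1) (3,6,7,4,1,2) (3,6,7,4,2,1) (4,6,7,1,2,3) (4,6,7,1,3,2) (4,6,7,2,1,3) (4,6,7,2,3,1) (4,6,7,3,1,2) (4,6,7,3,2,1) — 24.
Summing: 12 + 24 + 24 = 60.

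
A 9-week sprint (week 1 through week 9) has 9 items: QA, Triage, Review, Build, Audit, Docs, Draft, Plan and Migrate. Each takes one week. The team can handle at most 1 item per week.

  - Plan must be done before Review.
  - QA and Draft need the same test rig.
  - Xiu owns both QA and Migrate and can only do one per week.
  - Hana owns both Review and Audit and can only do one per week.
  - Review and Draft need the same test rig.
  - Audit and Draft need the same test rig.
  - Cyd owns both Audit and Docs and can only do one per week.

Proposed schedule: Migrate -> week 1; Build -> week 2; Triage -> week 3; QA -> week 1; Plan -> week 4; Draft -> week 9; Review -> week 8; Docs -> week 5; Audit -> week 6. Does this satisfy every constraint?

No — it violates: Xiu owns both QA and Migrate and can only do one per week

The team can handle at most 1 item per week — violated.
Plan must be done before Review — holds.
QA and Draft need the same test rig — holds.
Review and Draft need the same test rig — holds.
Cyd owns both Audit and Docs and can only do one per week — holds.
Hana owns both Review and Audit and can only do one per week — holds.
Xiu owns both QA and Migrate and can only do one per week — violated.
Audit and Draft need the same test rig — holds.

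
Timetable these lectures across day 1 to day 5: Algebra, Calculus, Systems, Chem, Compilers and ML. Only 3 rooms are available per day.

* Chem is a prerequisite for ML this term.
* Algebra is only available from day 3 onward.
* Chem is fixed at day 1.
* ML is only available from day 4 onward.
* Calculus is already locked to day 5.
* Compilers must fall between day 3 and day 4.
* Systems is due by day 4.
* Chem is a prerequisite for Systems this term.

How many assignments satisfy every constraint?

35

Splitting on Algebra: it can be day 3 (12), day 4 (11), day 5 (12). Listing each branch's schedules as (Calculus, Systems, Chem, Compilers, ML) by day number:
Algebra=day 3: (5,2,1,3,4) (5,2,1,3,5) (5,2,1,4,4) (5,2,1,4,5) (5,3,1,3,4) (5,3,1,3,5) (5,3,1,4,4) (5,3,1,4,5) (5,4,1,3,4) (5,4,1,3,5) (5,4,1,4,4) (5,4,1,4,5) — 12.
Algebra=day 4: (5,2,1,3,4) (5,2,1,3,5) (5,2,1,4,4) (5,2,1,4,5) (5,3,1,3,4) (5,3,1,3,5) (5,3,1,4,4) (5,3,1,4,5) (5,4,1,3,4) (5,4,1,3,5) (5,4,1,4,5) — 11.
Algebra=day 5: (5,2,1,3,4) (5,2,1,3,5) (5,2,1,4,4) (5,2,1,4,5) (5,3,1,3,4) (5,3,1,3,5) (5,3,1,4,4) (5,3,1,4,5) (5,4,1,3,4) (5,4,1,3,5) (5,4,1,4,4) (5,4,1,4,5) — 12.
Summing: 12 + 11 + 12 = 35.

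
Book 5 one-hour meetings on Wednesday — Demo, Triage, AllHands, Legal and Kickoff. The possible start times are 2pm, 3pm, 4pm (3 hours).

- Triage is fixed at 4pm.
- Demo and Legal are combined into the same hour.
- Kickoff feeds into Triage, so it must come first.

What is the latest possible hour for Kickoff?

3pm

Downstream work caps Kickoff at 3pm.
Kickoff at 3pm is achievable: Legal -> 2pm; Kickoff -> 3pm; AllHands -> 2pm; Triage -> 4pm; Demo -> 2pm.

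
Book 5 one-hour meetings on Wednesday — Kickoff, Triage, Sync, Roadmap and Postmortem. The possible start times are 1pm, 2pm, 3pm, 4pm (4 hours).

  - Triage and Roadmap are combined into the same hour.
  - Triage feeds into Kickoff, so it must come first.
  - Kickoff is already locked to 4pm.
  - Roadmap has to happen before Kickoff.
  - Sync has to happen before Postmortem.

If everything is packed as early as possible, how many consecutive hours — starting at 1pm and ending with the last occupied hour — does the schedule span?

4 hours

The precedence chain requires at least 2 distinct hours.
Kickoff can't be placed before 4pm — that is hour 4 counting from 1pm — so the schedule must run through at least 4 hours.
4 works (last occupied hour: 4pm): for example Kickoff in 4pm, Sync in 1pm, Roadmap in 1pm, Triage in 1pm, Postmortem in 2pm.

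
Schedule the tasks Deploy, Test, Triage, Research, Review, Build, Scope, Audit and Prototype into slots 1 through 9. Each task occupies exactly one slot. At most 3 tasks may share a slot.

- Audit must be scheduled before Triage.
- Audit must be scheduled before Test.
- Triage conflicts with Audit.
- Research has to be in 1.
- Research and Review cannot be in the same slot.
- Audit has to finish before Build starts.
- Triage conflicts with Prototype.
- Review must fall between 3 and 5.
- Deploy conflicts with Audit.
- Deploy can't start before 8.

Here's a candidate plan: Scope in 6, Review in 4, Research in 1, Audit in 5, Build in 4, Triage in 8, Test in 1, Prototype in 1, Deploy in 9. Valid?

No. Audit must be scheduled before Test is not satisfied.

Deploy can't start before 8 — holds.
Audit has to finish before Build starts — violated.
Audit must be scheduled before Triage — holds.
Audit must be scheduled before Test — violated.
At most 3 tasks may share a slot — holds.
Research has to be in 1 — holds.
Deploy conflicts with Audit — holds.
Triage conflicts with Prototype — holds.
Triage conflicts with Audit — holds.
Research and Review cannot be in the same slot — holds.
Review must fall between 3 and 5 — holds.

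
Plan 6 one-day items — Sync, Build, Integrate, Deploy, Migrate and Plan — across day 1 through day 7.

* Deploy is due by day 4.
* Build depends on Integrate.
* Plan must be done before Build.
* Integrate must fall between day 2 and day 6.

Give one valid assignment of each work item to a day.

Sync -> day 1; Deploy -> day 1; Plan -> day 1; Integrate -> day 2; Build -> day 3; Migrate -> day 1

Checking: Integrate(day 2) before Build(day 3); Plan(day 1) before Build(day 3); Deploy=day 1 in [day 1,day 4]; Integrate=day 2 in [day 2,day 6].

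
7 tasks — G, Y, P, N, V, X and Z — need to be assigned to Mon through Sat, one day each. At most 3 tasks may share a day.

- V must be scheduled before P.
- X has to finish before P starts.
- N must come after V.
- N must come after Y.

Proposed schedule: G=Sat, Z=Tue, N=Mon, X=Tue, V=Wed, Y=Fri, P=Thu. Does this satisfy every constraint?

At most 3 tasks may share a day — holds.
N must come after V — violated.
X has to finish before P starts — holds.
N must come after Y — violated.
V must be scheduled before P — holds.

No. N must come after Y is not satisfied.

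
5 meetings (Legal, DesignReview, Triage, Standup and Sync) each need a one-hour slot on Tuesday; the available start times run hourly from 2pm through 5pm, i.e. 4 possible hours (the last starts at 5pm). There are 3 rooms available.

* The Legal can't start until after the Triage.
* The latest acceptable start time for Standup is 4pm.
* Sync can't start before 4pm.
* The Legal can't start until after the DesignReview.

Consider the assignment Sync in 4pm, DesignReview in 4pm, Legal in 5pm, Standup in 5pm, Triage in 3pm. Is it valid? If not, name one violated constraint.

Sync can't start before 4pm — holds.
The Legal can't start until after the Triage — holds.
There are 3 rooms available — holds.
The Legal can't start until after the DesignReview — holds.
The latest acceptable start time for Standup is 4pm — violated.

No — it violates: The latest acceptable start time for Standup is 4pm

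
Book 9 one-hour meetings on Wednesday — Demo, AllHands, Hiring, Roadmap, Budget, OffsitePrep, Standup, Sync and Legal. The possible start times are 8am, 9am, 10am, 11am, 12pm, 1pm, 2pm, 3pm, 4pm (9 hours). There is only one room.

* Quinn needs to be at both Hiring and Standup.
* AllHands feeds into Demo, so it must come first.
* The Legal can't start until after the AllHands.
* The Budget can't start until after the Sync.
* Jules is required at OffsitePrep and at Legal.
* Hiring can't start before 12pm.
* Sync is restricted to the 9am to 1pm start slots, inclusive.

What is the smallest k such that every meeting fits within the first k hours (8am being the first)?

The precedence chain requires at least 2 distinct hours.
With at most 1 per hour and 9 meetings, at least 9 hours are needed.
Hiring can't be placed before 12pm — that is hour 5 counting from 8am — so the schedule must run through at least 5 hours.
9 works (last occupied hour: 4pm): for example Sync=9am, AllHands=8am, OffsitePrep=3pm, Standup=4pm, Hiring=12pm, Roadmap=2pm, Legal=1pm, Budget=11am, Demo=10am.

9 hours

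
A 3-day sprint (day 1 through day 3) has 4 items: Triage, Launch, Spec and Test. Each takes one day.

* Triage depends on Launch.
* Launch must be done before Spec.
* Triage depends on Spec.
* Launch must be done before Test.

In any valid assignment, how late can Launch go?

Downstream work caps Launch at day 1.
Launch at day 1 is achievable: Test -> day 2; Launch -> day 1; Triage -> day 3; Spec -> day 2.

day 1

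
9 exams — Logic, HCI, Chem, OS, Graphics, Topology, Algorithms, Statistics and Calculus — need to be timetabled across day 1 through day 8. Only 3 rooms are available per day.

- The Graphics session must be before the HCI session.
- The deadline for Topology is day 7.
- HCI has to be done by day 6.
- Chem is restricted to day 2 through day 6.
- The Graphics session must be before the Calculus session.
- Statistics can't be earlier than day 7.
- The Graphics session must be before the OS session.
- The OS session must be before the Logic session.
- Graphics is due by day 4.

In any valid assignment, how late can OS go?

day 7

Precedence pushes OS to at least day 2; downstream work caps OS at day 7.
OS at day 7 is achievable: Graphics=day 1; Statistics=day 7; HCI=day 2; Chem=day 2; OS=day 7; Algorithms=day 1; Logic=day 8; Topology=day 1; Calculus=day 2.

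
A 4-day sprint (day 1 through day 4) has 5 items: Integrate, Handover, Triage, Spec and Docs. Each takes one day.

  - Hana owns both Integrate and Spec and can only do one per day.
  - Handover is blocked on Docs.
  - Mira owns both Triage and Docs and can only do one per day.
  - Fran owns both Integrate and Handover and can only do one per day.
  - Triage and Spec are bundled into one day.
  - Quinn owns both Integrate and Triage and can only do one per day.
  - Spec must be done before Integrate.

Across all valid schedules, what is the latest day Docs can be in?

day 3

Downstream work caps Docs at day 3.
Docs at day 3 is achievable: Integrate -> day 2, Handover -> day 4, Triage -> day 1, Spec -> day 1, Docs -> day 3.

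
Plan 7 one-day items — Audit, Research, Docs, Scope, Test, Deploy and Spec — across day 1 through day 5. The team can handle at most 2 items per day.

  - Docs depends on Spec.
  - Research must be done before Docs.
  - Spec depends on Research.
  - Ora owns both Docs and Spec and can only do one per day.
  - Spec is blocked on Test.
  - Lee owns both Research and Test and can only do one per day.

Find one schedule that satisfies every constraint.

Docs -> day 4, Research -> day 1, Test -> day 2, Audit -> day 1, Spec -> day 3, Scope -> day 2, Deploy -> day 3

Checking: Test(day 2) before Spec(day 3); Research(day 1) before Docs(day 4); Research(day 1) before Spec(day 3); Spec(day 3) before Docs(day 4); Docs(day 4) != Spec(day 3); Research(day 1) != Test(day 2); max 2 per day (cap 2).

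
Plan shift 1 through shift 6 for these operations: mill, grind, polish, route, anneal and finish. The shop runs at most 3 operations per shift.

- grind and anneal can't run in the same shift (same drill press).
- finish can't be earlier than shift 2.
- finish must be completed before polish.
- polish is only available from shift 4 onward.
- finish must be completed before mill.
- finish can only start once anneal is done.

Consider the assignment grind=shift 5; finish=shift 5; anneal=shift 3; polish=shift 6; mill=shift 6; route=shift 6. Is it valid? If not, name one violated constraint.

finish must be completed before polish — holds.
finish can only start once anneal is done — holds.
finish must be completed before mill — holds.
grind and anneal can't run in the same shift (same drill press) — holds.
The shop runs at most 3 operations per shift — holds.
finish can't be earlier than shift 2 — holds.
polish is only available from shift 4 onward — holds.

Yes, all constraints hold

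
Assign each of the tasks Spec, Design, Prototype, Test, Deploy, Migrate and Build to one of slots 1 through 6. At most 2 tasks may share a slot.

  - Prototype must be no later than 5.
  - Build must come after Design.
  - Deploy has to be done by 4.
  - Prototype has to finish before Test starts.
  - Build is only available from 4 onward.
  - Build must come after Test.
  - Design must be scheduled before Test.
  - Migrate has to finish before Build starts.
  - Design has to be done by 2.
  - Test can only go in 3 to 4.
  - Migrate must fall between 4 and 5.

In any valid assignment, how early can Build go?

Build is available from 4; precedence pushes Build to at least 5.
Build at 5 is achievable: Migrate -> 4, Design -> 1, Test -> 3, Build -> 5, Prototype -> 2, Spec -> 2, Deploy -> 1.

5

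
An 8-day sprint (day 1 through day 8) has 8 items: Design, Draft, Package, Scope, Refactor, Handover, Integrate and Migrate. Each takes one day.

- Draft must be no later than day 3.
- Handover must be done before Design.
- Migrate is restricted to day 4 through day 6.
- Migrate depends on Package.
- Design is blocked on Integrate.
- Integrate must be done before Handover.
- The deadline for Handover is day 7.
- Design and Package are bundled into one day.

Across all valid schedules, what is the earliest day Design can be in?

Precedence pushes Design to at least day 3; Design must be in the same day as Package, which can't be after day 5, so Design is at most day 5.
Design at day 3 is achievable: Integrate=day 1; Design=day 3; Refactor=day 1; Package=day 3; Handover=day 2; Scope=day 1; Migrate=day 4; Draft=day 1.

day 3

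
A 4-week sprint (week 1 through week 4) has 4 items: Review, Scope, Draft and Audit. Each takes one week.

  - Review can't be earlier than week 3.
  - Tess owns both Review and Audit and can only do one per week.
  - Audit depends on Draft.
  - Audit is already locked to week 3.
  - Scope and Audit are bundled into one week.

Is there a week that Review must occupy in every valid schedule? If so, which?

week 4

Review's window is week 3–week 4.
Audit is fixed at week 3, and Review can't share a week with Audit.
So Review must be week 4.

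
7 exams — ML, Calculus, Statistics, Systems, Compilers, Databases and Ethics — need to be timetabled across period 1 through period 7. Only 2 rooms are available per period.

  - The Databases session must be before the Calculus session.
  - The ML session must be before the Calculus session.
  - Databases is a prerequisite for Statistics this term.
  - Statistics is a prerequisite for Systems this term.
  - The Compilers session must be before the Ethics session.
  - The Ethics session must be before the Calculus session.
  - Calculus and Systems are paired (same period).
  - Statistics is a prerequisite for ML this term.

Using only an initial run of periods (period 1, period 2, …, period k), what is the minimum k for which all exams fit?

The precedence chain requires at least 4 distinct periods.
With at most 2 per period and 7 exams, at least 4 periods are needed.
4 works (last occupied period: period 4): for example Calculus in period 4; Databases in period 1; Ethics in period 2; Compilers in period 1; Systems in period 4; Statistics in period 2; ML in period 3.

4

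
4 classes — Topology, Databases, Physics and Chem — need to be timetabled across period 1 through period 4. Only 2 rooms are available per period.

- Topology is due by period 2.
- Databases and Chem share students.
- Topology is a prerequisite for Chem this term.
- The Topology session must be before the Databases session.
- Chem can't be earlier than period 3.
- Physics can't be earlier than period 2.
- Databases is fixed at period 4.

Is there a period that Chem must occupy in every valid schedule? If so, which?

Chem's window is period 3–period 4.
Databases is fixed at period 4, and Chem can't share a period with Databases.
So Chem must be period 3.

period 3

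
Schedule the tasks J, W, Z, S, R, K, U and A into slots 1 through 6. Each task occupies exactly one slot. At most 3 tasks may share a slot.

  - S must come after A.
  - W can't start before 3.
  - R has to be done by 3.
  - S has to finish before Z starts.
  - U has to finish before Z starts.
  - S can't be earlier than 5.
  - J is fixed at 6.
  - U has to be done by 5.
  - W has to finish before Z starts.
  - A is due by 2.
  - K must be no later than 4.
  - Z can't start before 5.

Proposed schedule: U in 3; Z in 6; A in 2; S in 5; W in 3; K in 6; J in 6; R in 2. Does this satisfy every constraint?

No. K must be no later than 4 is not satisfied.

S has to finish before Z starts — holds.
S can't be earlier than 5 — holds.
A is due by 2 — holds.
W can't start before 3 — holds.
R has to be done by 3 — holds.
U has to finish before Z starts — holds.
W has to finish before Z starts — holds.
S must come after A — holds.
J is fixed at 6 — holds.
K must be no later than 4 — violated.
U has to be done by 5 — holds.
Z can't start before 5 — holds.
At most 3 tasks may share a slot — holds.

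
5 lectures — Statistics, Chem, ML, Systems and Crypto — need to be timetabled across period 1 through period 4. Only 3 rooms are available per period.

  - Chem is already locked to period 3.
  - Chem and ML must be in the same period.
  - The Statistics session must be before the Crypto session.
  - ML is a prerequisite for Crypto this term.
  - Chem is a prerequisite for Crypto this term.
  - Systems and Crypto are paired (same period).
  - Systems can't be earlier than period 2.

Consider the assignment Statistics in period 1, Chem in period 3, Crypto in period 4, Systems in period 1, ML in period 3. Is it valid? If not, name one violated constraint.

Only 3 rooms are available per period — holds.
Systems can't be earlier than period 2 — violated.
Systems and Crypto are paired (same period) — violated.
The Statistics session must be before the Crypto session — holds.
Chem is already locked to period 3 — holds.
Chem is a prerequisite for Crypto this term — holds.
ML is a prerequisite for Crypto this term — holds.
Chem and ML must be in the same period — holds.

Invalid. Systems can't be earlier than period 2.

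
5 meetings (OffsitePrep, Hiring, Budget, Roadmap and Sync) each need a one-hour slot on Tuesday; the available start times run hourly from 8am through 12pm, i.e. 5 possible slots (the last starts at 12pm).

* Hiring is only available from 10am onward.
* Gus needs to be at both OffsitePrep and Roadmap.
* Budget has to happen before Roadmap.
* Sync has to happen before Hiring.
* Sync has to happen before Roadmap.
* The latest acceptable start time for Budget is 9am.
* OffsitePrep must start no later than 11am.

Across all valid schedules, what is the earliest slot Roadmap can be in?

Precedence pushes Roadmap to at least 9am.
Roadmap at 9am is achievable: Roadmap in 9am, Budget in 8am, Sync in 8am, Hiring in 10am, OffsitePrep in 8am.

9am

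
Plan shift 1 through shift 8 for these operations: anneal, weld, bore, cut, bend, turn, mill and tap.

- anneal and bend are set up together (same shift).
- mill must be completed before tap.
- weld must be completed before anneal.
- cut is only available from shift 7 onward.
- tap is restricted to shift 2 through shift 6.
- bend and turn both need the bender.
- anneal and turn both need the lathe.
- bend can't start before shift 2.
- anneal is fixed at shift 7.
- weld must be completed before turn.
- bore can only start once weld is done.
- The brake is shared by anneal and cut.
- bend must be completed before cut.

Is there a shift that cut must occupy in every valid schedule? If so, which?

cut's window is shift 7–shift 8.
anneal is fixed at shift 7, and cut can't share a shift with anneal.
So cut must be shift 8.

shift 8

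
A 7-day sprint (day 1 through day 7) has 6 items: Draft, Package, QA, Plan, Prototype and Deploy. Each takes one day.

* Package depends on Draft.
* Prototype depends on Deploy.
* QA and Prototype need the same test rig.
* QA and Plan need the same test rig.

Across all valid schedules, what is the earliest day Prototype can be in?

Precedence pushes Prototype to at least day 2.
Prototype at day 2 is achievable: Prototype -> day 2, Plan -> day 2, Package -> day 2, QA -> day 1, Draft -> day 1, Deploy -> day 1.

day 2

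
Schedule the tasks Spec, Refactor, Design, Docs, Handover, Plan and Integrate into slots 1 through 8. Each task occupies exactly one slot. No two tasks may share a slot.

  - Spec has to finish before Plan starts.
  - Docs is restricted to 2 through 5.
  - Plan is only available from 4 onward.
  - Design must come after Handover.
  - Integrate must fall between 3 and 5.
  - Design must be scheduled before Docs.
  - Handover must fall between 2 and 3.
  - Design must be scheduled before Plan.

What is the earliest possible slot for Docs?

4

Docs is available from 2; precedence pushes Docs to at least 4; Docs's own window allows nothing later than 5.
Docs at 4 is achievable: Refactor -> 7, Design -> 3, Plan -> 6, Docs -> 4, Integrate -> 5, Spec -> 1, Handover -> 2.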